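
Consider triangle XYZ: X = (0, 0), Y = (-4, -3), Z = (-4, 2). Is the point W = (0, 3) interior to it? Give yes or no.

Barycentric coordinates of W: (1, -3/5, 3/5).
The three coordinates are positive, negative, positive; a point is interior exactly when all three are positive.

no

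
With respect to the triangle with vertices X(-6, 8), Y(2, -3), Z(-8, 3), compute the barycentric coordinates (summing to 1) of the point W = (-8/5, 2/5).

Signed area of the reference triangle: [XYZ] = ½·((-6)·(-3−3) + 2·(3−8) + (-8)·(8−(-3))) = ½·(36 − 10 − 88) = -31.
[WYZ] = ½·((-8/5)·(-3−3) + 2·(3−(2/5)) + (-8)·(2/5−(-3))) = ½·(48/5 + 26/5 − 136/5) = -31/5, so the X-coordinate is (-31/5)/(-31) = 1/5.
[XWZ] = ½·((-6)·(2/5−3) + (-8/5)·(3−8) + (-8)·(8−(2/5))) = ½·(78/5 + 8 − 304/5) = -93/5, so the Y-coordinate is 3/5.
[XYW] = ½·((-6)·(-3−(2/5)) + 2·(2/5−8) + (-8/5)·(8−(-3))) = ½·(102/5 − 76/5 − 88/5) = -31/5, so the Z-coordinate is 1/5.

(1/5, 3/5, 1/5)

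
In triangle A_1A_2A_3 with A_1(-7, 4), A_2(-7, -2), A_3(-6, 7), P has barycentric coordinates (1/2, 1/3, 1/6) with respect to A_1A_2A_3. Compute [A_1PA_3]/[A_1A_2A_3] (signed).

1/3

The signed ratio [A_1PA_3]/[A_1A_2A_3] equals the barycentric coordinate of P at vertex A_2, which is 1/3.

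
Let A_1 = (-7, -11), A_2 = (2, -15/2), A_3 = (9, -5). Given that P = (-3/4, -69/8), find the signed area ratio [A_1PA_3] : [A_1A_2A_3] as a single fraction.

1/4

[A_1A_2A_3] = ½·((-7)·(-15/2−(-5)) + 2·(-5−(-11)) + 9·(-11−(-15/2))) = ½·(35/2 + 12 − 63/2) = -1.
[A_1PA_3] = ½·((-7)·(-69/8−(-5)) + (-3/4)·(-5−(-11)) + 9·(-11−(-69/8))) = ½·(203/8 − 9/2 − 171/8) = -1/4, so the ratio is (-1/4)/(-1) = 1/4.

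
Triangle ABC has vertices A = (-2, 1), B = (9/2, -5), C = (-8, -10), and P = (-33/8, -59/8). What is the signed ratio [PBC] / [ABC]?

[ABC] = ½·((-2)·(-5−(-10)) + (9/2)·(-10−1) + (-8)·(1−(-5))) = ½·(-10 − 99/2 − 48) = -215/4.
[PBC] = ½·((-33/8)·(-5−(-10)) + (9/2)·(-10−(-59/8)) + (-8)·(-59/8−(-5))) = ½·(-165/8 − 189/16 + 19) = -215/32, so the ratio is (-215/32)/(-215/4) = 1/8.

1/8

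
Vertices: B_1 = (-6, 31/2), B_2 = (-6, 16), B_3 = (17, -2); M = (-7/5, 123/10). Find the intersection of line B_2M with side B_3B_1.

(11/2, 27/4)

Barycentric coordinates of M with respect to B_1B_2B_3: (1/5, 3/5, 1/5).
On side B_3B_1 the B_2-coordinate is zero; dropping M's B_2-weight 3/5 and renormalizing the remaining 1/5 : 1/5 gives weights 1/2, 1/2 on B_3, B_1.
N = (1/2)·(17, -2) + (1/2)·(-6, 31/2) = (11/2, 27/4).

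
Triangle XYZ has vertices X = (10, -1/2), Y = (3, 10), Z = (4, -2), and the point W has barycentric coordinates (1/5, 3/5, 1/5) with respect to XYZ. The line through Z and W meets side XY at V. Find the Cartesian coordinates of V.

(19/4, 59/8)

Line ZW meets XY where the Z-coordinate vanishes; zeroing W's Z-weight and renormalizing leaves X, Y-weights 1/5 : 3/5 → (1/4, 3/4).
So V = (1/4)·X + (3/4)·Y = (19/4, 59/8).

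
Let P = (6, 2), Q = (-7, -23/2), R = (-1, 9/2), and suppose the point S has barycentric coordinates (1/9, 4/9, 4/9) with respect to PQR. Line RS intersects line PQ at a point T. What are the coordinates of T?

Line RS meets PQ where the R-coordinate vanishes; zeroing S's R-weight and renormalizing leaves P, Q-weights 1/9 : 4/9 → (1/5, 4/5).
So T = (1/5)·P + (4/5)·Q = (-22/5, -44/5).

(-22/5, -44/5)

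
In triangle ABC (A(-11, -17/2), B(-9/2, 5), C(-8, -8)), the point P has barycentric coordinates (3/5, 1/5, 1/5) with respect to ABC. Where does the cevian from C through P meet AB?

(-75/8, -41/8)

Line CP meets AB where the C-coordinate vanishes; zeroing P's C-weight and renormalizing leaves A, B-weights 3/5 : 1/5 → (3/4, 1/4).
So Q = (3/4)·A + (1/4)·B = (-75/8, -41/8).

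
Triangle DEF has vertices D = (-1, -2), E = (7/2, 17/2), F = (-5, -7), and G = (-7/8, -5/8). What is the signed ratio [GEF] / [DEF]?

1/2

[DEF] = ½·((-1)·(17/2−(-7)) + (7/2)·(-7−(-2)) + (-5)·(-2−(17/2))) = ½·(-31/2 − 35/2 + 105/2) = 39/4.
[GEF] = ½·((-7/8)·(17/2−(-7)) + (7/2)·(-7−(-5/8)) + (-5)·(-5/8−(17/2))) = ½·(-217/16 − 357/16 + 365/8) = 39/8, so the ratio is (39/8)/(39/4) = 1/2.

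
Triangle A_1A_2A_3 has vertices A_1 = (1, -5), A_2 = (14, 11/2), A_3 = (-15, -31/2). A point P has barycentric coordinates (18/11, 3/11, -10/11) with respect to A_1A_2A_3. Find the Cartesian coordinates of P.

(210/11, 163/22)

P = (18/11)·A_1 + (3/11)·A_2 + (-10/11)·A_3.
x-coordinate: (18/11)·1 + (3/11)·14 + (-10/11)·(-15) = 210/11.
y-coordinate: (18/11)·(-5) + (3/11)·(11/2) + (-10/11)·(-31/2) = 163/22.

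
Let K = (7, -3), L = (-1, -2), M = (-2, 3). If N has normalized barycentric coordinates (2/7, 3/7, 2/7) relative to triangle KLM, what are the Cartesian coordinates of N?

(1, -6/7)

N = (2/7)·K + (3/7)·L + (2/7)·M.
x-coordinate: (2/7)·7 + (3/7)·(-1) + (2/7)·(-2) = 1.
y-coordinate: (2/7)·(-3) + (3/7)·(-2) + (2/7)·3 = -6/7.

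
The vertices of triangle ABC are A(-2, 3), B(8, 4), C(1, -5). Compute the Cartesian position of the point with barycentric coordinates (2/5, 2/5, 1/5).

(13/5, 9/5)

P = (2/5)·A + (2/5)·B + (1/5)·C.
x-coordinate: (2/5)·(-2) + (2/5)·8 + (1/5)·1 = 13/5.
y-coordinate: (2/5)·3 + (2/5)·4 + (1/5)·(-5) = 9/5.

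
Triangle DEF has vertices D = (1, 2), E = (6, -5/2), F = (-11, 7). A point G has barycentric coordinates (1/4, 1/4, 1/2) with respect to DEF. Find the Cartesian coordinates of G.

G = (1/4)·D + (1/4)·E + (1/2)·F.
x-coordinate: (1/4)·1 + (1/4)·6 + (1/2)·(-11) = -15/4.
y-coordinate: (1/4)·2 + (1/4)·(-5/2) + (1/2)·7 = 27/8.

(-15/4, 27/8)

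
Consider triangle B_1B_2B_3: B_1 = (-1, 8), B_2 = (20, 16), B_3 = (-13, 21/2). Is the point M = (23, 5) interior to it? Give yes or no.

no

Barycentric coordinates of M: (23/9, 16/99, -170/99).
The three coordinates are positive, positive, negative; a point is interior exactly when all three are positive.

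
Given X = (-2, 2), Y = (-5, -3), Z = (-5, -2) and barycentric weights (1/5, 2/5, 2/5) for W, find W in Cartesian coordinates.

(-22/5, -8/5)

W = (1/5)·X + (2/5)·Y + (2/5)·Z.
x-coordinate: (1/5)·(-2) + (2/5)·(-5) + (2/5)·(-5) = -22/5.
y-coordinate: (1/5)·2 + (2/5)·(-3) + (2/5)·(-2) = -8/5.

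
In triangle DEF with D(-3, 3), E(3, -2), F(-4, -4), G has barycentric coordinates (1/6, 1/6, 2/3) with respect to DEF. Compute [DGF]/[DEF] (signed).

1/6

The signed ratio [DGF]/[DEF] equals the barycentric coordinate of G at vertex E, which is 1/6.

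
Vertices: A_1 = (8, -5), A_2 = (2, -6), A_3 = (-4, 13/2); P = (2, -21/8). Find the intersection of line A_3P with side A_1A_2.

(4, -17/3)

Barycentric coordinates of P with respect to A_1A_2A_3: (1/4, 1/2, 1/4).
On side A_1A_2 the A_3-coordinate is zero; dropping P's A_3-weight 1/4 and renormalizing the remaining 1/4 : 1/2 gives weights 1/3, 2/3 on A_1, A_2.
Q = (1/3)·(8, -5) + (2/3)·(2, -6) = (4, -17/3).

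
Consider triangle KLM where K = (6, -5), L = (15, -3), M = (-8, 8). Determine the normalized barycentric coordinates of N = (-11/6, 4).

(1/6, 1/6, 2/3)

Signed area of the reference triangle: [KLM] = ½·(6·(-3−8) + 15·(8−(-5)) + (-8)·(-5−(-3))) = ½·(-66 + 195 + 16) = 145/2.
[NLM] = ½·((-11/6)·(-3−8) + 15·(8−4) + (-8)·(4−(-3))) = ½·(121/6 + 60 − 56) = 145/12, so the K-coordinate is (145/12)/(145/2) = 1/6.
[KNM] = ½·(6·(4−8) + (-11/6)·(8−(-5)) + (-8)·(-5−4)) = ½·(-24 − 143/6 + 72) = 145/12, so the L-coordinate is 1/6.
[KLN] = ½·(6·(-3−4) + 15·(4−(-5)) + (-11/6)·(-5−(-3))) = ½·(-42 + 135 + 11/3) = 145/3, so the M-coordinate is 2/3.
Check: 1/6 + 1/6 + 2/3 = 1.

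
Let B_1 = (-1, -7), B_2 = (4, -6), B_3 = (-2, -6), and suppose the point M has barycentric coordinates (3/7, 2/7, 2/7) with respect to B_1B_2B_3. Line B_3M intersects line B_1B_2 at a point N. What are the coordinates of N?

(1, -33/5)

Line B_3M meets B_1B_2 where the B_3-coordinate vanishes; zeroing M's B_3-weight and renormalizing leaves B_1, B_2-weights 3/7 : 2/7 → (3/5, 2/5).
So N = (3/5)·B_1 + (2/5)·B_2 = (1, -33/5).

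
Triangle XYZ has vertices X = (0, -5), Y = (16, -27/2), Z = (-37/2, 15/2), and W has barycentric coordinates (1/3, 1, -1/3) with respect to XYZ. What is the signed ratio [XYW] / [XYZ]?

-1/3

The signed ratio [XYW]/[XYZ] equals the barycentric coordinate of W at vertex Z, which is -1/3.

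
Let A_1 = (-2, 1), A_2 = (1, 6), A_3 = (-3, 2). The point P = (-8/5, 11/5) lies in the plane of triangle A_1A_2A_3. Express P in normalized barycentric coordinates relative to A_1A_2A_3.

Signed area of the reference triangle: [A_1A_2A_3] = ½·((-2)·(6−2) + 1·(2−1) + (-3)·(1−6)) = ½·(-8 + 1 + 15) = 4.
[PA_2A_3] = ½·((-8/5)·(6−2) + 1·(2−(11/5)) + (-3)·(11/5−6)) = ½·(-32/5 − 1/5 + 57/5) = 12/5, so the A_1-coordinate is (12/5)/4 = 3/5.
[A_1PA_3] = ½·((-2)·(11/5−2) + (-8/5)·(2−1) + (-3)·(1−(11/5))) = ½·(-2/5 − 8/5 + 18/5) = 4/5, so the A_2-coordinate is 1/5.
[A_1A_2P] = ½·((-2)·(6−(11/5)) + 1·(11/5−1) + (-8/5)·(1−6)) = ½·(-38/5 + 6/5 + 8) = 4/5, so the A_3-coordinate is 1/5.
Check: 3/5 + 1/5 + 1/5 = 1.

(3/5, 1/5, 1/5)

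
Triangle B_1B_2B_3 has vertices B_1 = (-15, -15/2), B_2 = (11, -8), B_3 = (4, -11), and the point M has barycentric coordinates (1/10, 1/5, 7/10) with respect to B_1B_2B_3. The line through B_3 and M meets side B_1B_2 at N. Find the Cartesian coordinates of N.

Line B_3M meets B_1B_2 where the B_3-coordinate vanishes; zeroing M's B_3-weight and renormalizing leaves B_1, B_2-weights 1/10 : 1/5 → (1/3, 2/3).
So N = (1/3)·B_1 + (2/3)·B_2 = (7/3, -47/6).

(7/3, -47/6)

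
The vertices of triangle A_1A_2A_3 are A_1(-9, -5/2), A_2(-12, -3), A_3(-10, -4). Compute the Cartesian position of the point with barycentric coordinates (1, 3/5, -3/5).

(-51/5, -19/10)

P = 1·A_1 + (3/5)·A_2 + (-3/5)·A_3.
x-coordinate: 1·(-9) + (3/5)·(-12) + (-3/5)·(-10) = -51/5.
y-coordinate: 1·(-5/2) + (3/5)·(-3) + (-3/5)·(-4) = -19/10.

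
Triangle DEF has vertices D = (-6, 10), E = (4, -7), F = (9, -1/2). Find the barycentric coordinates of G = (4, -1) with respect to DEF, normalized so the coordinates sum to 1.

Signed area of the reference triangle: [DEF] = ½·((-6)·(-7−(-1/2)) + 4·(-1/2−10) + 9·(10−(-7))) = ½·(39 − 42 + 153) = 75.
[GEF] = ½·(4·(-7−(-1/2)) + 4·(-1/2−(-1)) + 9·(-1−(-7))) = ½·(-26 + 2 + 54) = 15, so the D-coordinate is 15/75 = 1/5.
[DGF] = ½·((-6)·(-1−(-1/2)) + 4·(-1/2−10) + 9·(10−(-1))) = ½·(3 − 42 + 99) = 30, so the E-coordinate is 2/5.
[DEG] = ½·((-6)·(-7−(-1)) + 4·(-1−10) + 4·(10−(-7))) = ½·(36 − 44 + 68) = 30, so the F-coordinate is 2/5.
Check: 1/5 + 2/5 + 2/5 = 1.

(1/5, 2/5, 2/5)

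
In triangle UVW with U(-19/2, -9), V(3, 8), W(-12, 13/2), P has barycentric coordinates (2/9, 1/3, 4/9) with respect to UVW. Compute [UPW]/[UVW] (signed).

The signed ratio [UPW]/[UVW] equals the barycentric coordinate of P at vertex V, which is 1/3.

1/3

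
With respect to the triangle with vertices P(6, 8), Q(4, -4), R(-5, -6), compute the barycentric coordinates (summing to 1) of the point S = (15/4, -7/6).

Signed area of the reference triangle: [PQR] = ½·(6·(-4−(-6)) + 4·(-6−8) + (-5)·(8−(-4))) = ½·(12 − 56 − 60) = -52.
[SQR] = ½·((15/4)·(-4−(-6)) + 4·(-6−(-7/6)) + (-5)·(-7/6−(-4))) = ½·(15/2 − 58/3 − 85/6) = -13, so the P-coordinate is (-13)/(-52) = 1/4.
[PSR] = ½·(6·(-7/6−(-6)) + (15/4)·(-6−8) + (-5)·(8−(-7/6))) = ½·(29 − 105/2 − 275/6) = -104/3, so the Q-coordinate is 2/3.
[PQS] = ½·(6·(-4−(-7/6)) + 4·(-7/6−8) + (15/4)·(8−(-4))) = ½·(-17 − 110/3 + 45) = -13/3, so the R-coordinate is 1/12.

(1/4, 2/3, 1/12)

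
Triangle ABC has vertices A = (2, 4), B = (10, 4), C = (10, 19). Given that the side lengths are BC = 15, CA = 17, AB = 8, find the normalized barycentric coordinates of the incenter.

The incenter has barycentric coordinates proportional to the opposite side lengths: (15 : 17 : 8).
Normalizing by 15+17+8 = 40 gives (3/8, 17/40, 1/5).

(3/8, 17/40, 1/5)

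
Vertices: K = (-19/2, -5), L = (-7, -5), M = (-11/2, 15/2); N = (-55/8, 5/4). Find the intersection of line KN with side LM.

(-6, 10/3)

Barycentric coordinates of N with respect to KLM: (1/4, 1/4, 1/2).
On side LM the K-coordinate is zero; dropping N's K-weight 1/4 and renormalizing the remaining 1/4 : 1/2 gives weights 1/3, 2/3 on L, M.
J = (1/3)·(-7, -5) + (2/3)·(-11/2, 15/2) = (-6, 10/3).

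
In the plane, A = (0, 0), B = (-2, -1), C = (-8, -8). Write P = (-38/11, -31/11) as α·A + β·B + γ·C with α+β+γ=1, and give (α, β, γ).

(1/11, 7/11, 3/11)

Signed area of the reference triangle: [ABC] = ½·(0·(-1−(-8)) + (-2)·(-8−0) + (-8)·(0−(-1))) = ½·(0 + 16 − 8) = 4.
[PBC] = ½·((-38/11)·(-1−(-8)) + (-2)·(-8−(-31/11)) + (-8)·(-31/11−(-1))) = ½·(-266/11 + 114/11 + 160/11) = 4/11, so the A-coordinate is (4/11)/4 = 1/11.
[APC] = ½·(0·(-31/11−(-8)) + (-38/11)·(-8−0) + (-8)·(0−(-31/11))) = ½·(0 + 304/11 − 248/11) = 28/11, so the B-coordinate is 7/11.
[ABP] = ½·(0·(-1−(-31/11)) + (-2)·(-31/11−0) + (-38/11)·(0−(-1))) = ½·(0 + 62/11 − 38/11) = 12/11, so the C-coordinate is 3/11.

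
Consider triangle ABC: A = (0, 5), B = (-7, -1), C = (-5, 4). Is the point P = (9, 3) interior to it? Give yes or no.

Barycentric coordinates of P: (72/23, 19/23, -68/23).
The three coordinates are positive, positive, negative; a point is interior exactly when all three are positive.

no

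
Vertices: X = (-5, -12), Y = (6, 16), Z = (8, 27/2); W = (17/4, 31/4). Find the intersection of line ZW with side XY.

(1/2, 2)

Barycentric coordinates of W with respect to XYZ: (1/4, 1/4, 1/2).
On side XY the Z-coordinate is zero; dropping W's Z-weight 1/2 and renormalizing the remaining 1/4 : 1/4 gives weights 1/2, 1/2 on X, Y.
V = (1/2)·(-5, -12) + (1/2)·(6, 16) = (1/2, 2).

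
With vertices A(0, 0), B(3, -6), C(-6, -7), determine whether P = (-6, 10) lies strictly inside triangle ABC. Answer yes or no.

no

Barycentric coordinates of P: (51/19, -34/19, 2/19).
The three coordinates are positive, negative, positive; a point is interior exactly when all three are positive.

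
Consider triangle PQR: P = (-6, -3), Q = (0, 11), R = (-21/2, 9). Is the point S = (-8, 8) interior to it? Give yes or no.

yes

Barycentric coordinates of S: (31/270, 17/90, 94/135).
The three coordinates are positive, positive, positive; a point is interior exactly when all three are positive.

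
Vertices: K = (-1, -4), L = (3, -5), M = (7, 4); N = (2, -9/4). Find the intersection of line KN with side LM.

Barycentric coordinates of N with respect to KLM: (1/2, 1/4, 1/4).
On side LM the K-coordinate is zero; dropping N's K-weight 1/2 and renormalizing the remaining 1/4 : 1/4 gives weights 1/2, 1/2 on L, M.
J = (1/2)·(3, -5) + (1/2)·(7, 4) = (5, -1/2).

(5, -1/2)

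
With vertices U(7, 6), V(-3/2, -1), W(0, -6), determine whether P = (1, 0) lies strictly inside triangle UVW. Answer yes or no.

yes

Barycentric coordinates of P: (14/53, 30/53, 9/53).
The three coordinates are positive, positive, positive; a point is interior exactly when all three are positive.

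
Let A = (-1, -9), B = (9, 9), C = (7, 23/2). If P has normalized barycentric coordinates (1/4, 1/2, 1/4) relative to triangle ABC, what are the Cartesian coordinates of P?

(6, 41/8)

P = (1/4)·A + (1/2)·B + (1/4)·C.
x-coordinate: (1/4)·(-1) + (1/2)·9 + (1/4)·7 = 6.
y-coordinate: (1/4)·(-9) + (1/2)·9 + (1/4)·(23/2) = 41/8.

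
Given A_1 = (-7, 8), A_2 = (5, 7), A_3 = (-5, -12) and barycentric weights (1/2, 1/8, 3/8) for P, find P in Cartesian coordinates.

(-19/4, 3/8)

P = (1/2)·A_1 + (1/8)·A_2 + (3/8)·A_3.
x-coordinate: (1/2)·(-7) + (1/8)·5 + (3/8)·(-5) = -19/4.
y-coordinate: (1/2)·8 + (1/8)·7 + (3/8)·(-12) = 3/8.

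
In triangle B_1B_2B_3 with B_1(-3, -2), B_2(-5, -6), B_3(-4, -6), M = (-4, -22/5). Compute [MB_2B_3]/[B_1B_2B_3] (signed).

[B_1B_2B_3] = ½·((-3)·(-6−(-6)) + (-5)·(-6−(-2)) + (-4)·(-2−(-6))) = ½·(0 + 20 − 16) = 2.
[MB_2B_3] = ½·((-4)·(-6−(-6)) + (-5)·(-6−(-22/5)) + (-4)·(-22/5−(-6))) = ½·(0 + 8 − 32/5) = 4/5, so the ratio is (4/5)/2 = 2/5.

2/5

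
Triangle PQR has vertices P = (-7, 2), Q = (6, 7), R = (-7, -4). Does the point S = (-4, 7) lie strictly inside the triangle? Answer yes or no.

no

Barycentric coordinates of S: (55/39, 3/13, -25/39).
The three coordinates are positive, positive, negative; a point is interior exactly when all three are positive.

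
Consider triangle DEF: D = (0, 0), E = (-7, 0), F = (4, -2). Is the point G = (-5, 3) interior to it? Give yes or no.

no

Barycentric coordinates of G: (37/14, -1/7, -3/2).
The three coordinates are positive, negative, negative; a point is interior exactly when all three are positive.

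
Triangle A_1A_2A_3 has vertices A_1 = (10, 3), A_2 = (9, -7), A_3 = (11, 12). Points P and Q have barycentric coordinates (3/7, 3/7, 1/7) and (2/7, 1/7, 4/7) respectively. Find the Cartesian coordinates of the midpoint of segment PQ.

(141/14, 47/14)

Barycentric coordinates of the midpoint are the average: (5/14, 2/7, 5/14).
Converting: (5/14)·A_1 + (2/7)·A_2 + (5/14)·A_3 = (141/14, 47/14).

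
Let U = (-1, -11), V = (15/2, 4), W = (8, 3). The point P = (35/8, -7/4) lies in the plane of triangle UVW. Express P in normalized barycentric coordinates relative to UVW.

Signed area of the reference triangle: [UVW] = ½·((-1)·(4−3) + (15/2)·(3−(-11)) + 8·(-11−4)) = ½·(-1 + 105 − 120) = -8.
[PVW] = ½·((35/8)·(4−3) + (15/2)·(3−(-7/4)) + 8·(-7/4−4)) = ½·(35/8 + 285/8 − 46) = -3, so the U-coordinate is (-3)/(-8) = 3/8.
[UPW] = ½·((-1)·(-7/4−3) + (35/8)·(3−(-11)) + 8·(-11−(-7/4))) = ½·(19/4 + 245/4 − 74) = -4, so the V-coordinate is 1/2.
[UVP] = ½·((-1)·(4−(-7/4)) + (15/2)·(-7/4−(-11)) + (35/8)·(-11−4)) = ½·(-23/4 + 555/8 − 525/8) = -1, so the W-coordinate is 1/8.
Check: 3/8 + 1/2 + 1/8 = 1.

(3/8, 1/2, 1/8)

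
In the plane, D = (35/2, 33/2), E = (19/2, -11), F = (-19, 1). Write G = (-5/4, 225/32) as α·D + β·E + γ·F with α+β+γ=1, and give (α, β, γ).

Signed area of the reference triangle: [DEF] = ½·((35/2)·(-11−1) + (19/2)·(1−(33/2)) + (-19)·(33/2−(-11))) = ½·(-210 − 589/4 − 1045/2) = -3519/8.
[GEF] = ½·((-5/4)·(-11−1) + (19/2)·(1−(225/32)) + (-19)·(225/32−(-11))) = ½·(15 − 3667/64 − 10963/32) = -24633/128, so the D-coordinate is (-24633/128)/(-3519/8) = 7/16.
[DGF] = ½·((35/2)·(225/32−1) + (-5/4)·(1−(33/2)) + (-19)·(33/2−(225/32))) = ½·(6755/64 + 155/8 − 5757/32) = -3519/128, so the E-coordinate is 1/16.
[DEG] = ½·((35/2)·(-11−(225/32)) + (19/2)·(225/32−(33/2)) + (-5/4)·(33/2−(-11))) = ½·(-20195/64 − 5757/64 − 275/8) = -3519/16, so the F-coordinate is 1/2.

(7/16, 1/16, 1/2)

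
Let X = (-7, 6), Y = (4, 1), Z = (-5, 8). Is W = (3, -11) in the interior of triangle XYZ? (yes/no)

no

Barycentric coordinates of W: (115/32, 27/16, -137/32).
The three coordinates are positive, positive, negative; a point is interior exactly when all three are positive.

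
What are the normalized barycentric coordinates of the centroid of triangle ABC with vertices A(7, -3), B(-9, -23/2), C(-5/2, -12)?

The centroid is the average of the vertices, so each weight is 1/3.

(1/3, 1/3, 1/3)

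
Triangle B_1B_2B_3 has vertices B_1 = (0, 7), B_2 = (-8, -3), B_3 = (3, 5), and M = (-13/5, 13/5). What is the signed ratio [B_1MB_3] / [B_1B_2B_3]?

2/5

[B_1B_2B_3] = ½·(0·(-3−5) + (-8)·(5−7) + 3·(7−(-3))) = ½·(0 + 16 + 30) = 23.
[B_1MB_3] = ½·(0·(13/5−5) + (-13/5)·(5−7) + 3·(7−(13/5))) = ½·(0 + 26/5 + 66/5) = 46/5, so the ratio is (46/5)/23 = 2/5.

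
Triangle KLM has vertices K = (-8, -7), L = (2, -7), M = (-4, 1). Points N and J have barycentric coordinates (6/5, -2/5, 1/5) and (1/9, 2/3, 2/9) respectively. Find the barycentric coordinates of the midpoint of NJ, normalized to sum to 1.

(59/90, 2/15, 19/90)

Since both coordinate triples sum to 1, the midpoint's barycentrics are the componentwise average.
(6/5+1/9)/2 = 59/90; similarly 2/15 and 19/90.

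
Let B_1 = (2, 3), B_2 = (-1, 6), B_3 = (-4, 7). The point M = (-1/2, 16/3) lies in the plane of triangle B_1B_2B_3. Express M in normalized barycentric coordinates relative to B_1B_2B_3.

Signed area of the reference triangle: [B_1B_2B_3] = ½·(2·(6−7) + (-1)·(7−3) + (-4)·(3−6)) = ½·(-2 − 4 + 12) = 3.
[MB_2B_3] = ½·((-1/2)·(6−7) + (-1)·(7−(16/3)) + (-4)·(16/3−6)) = ½·(1/2 − 5/3 + 8/3) = 3/4, so the B_1-coordinate is (3/4)/3 = 1/4.
[B_1MB_3] = ½·(2·(16/3−7) + (-1/2)·(7−3) + (-4)·(3−(16/3))) = ½·(-10/3 − 2 + 28/3) = 2, so the B_2-coordinate is 2/3.
[B_1B_2M] = ½·(2·(6−(16/3)) + (-1)·(16/3−3) + (-1/2)·(3−6)) = ½·(4/3 − 7/3 + 3/2) = 1/4, so the B_3-coordinate is 1/12.

(1/4, 2/3, 1/12)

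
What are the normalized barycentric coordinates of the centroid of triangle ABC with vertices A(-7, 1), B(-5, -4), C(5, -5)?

The centroid is the average of the vertices, so each weight is 1/3.

(1/3, 1/3, 1/3)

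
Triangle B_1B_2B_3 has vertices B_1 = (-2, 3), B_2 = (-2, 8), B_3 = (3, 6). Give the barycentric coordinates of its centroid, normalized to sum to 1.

(1/3, 1/3, 1/3)

The centroid is the average of the vertices, so each weight is 1/3.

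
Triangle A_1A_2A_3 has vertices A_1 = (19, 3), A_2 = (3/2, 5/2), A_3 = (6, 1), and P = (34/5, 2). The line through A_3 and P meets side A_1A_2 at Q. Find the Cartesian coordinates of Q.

Barycentric coordinates of P with respect to A_1A_2A_3: (1/5, 2/5, 2/5).
On side A_1A_2 the A_3-coordinate is zero; dropping P's A_3-weight 2/5 and renormalizing the remaining 1/5 : 2/5 gives weights 1/3, 2/3 on A_1, A_2.
Q = (1/3)·(19, 3) + (2/3)·(3/2, 5/2) = (22/3, 8/3).

(22/3, 8/3)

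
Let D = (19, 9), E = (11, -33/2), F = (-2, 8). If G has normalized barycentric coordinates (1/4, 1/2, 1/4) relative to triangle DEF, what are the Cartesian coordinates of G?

G = (1/4)·D + (1/2)·E + (1/4)·F.
x-coordinate: (1/4)·19 + (1/2)·11 + (1/4)·(-2) = 39/4.
y-coordinate: (1/4)·9 + (1/2)·(-33/2) + (1/4)·8 = -4.

(39/4, -4)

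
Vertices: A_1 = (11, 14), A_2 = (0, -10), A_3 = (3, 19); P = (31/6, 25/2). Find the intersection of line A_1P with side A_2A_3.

(9/4, 47/4)

Barycentric coordinates of P with respect to A_1A_2A_3: (1/3, 1/6, 1/2).
On side A_2A_3 the A_1-coordinate is zero; dropping P's A_1-weight 1/3 and renormalizing the remaining 1/6 : 1/2 gives weights 1/4, 3/4 on A_2, A_3.
Q = (1/4)·(0, -10) + (3/4)·(3, 19) = (9/4, 47/4).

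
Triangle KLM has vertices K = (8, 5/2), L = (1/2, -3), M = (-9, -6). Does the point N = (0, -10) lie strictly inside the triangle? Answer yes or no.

Barycentric coordinates of N: (-260/119, 34/7, -199/119).
The three coordinates are negative, positive, negative; a point is interior exactly when all three are positive.

no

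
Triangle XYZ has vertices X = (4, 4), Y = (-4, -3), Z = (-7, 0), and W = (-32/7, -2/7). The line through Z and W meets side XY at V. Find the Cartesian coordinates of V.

(-4/3, -2/3)

Barycentric coordinates of W with respect to XYZ: (1/7, 2/7, 4/7).
On side XY the Z-coordinate is zero; dropping W's Z-weight 4/7 and renormalizing the remaining 1/7 : 2/7 gives weights 1/3, 2/3 on X, Y.
V = (1/3)·(4, 4) + (2/3)·(-4, -3) = (-4/3, -2/3).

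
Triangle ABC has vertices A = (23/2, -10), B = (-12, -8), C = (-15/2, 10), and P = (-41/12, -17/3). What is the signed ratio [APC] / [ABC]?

1/2

[ABC] = ½·((23/2)·(-8−10) + (-12)·(10−(-10)) + (-15/2)·(-10−(-8))) = ½·(-207 − 240 + 15) = -216.
[APC] = ½·((23/2)·(-17/3−10) + (-41/12)·(10−(-10)) + (-15/2)·(-10−(-17/3))) = ½·(-1081/6 − 205/3 + 65/2) = -108, so the ratio is (-108)/(-216) = 1/2.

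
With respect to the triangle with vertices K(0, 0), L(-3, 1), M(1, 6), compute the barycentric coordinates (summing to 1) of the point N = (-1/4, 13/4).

(1/4, 1/4, 1/2)

Signed area of the reference triangle: [KLM] = ½·(0·(1−6) + (-3)·(6−0) + 1·(0−1)) = ½·(0 − 18 − 1) = -19/2.
[NLM] = ½·((-1/4)·(1−6) + (-3)·(6−(13/4)) + 1·(13/4−1)) = ½·(5/4 − 33/4 + 9/4) = -19/8, so the K-coordinate is (-19/8)/(-19/2) = 1/4.
[KNM] = ½·(0·(13/4−6) + (-1/4)·(6−0) + 1·(0−(13/4))) = ½·(0 − 3/2 − 13/4) = -19/8, so the L-coordinate is 1/4.
[KLN] = ½·(0·(1−(13/4)) + (-3)·(13/4−0) + (-1/4)·(0−1)) = ½·(0 − 39/4 + 1/4) = -19/4, so the M-coordinate is 1/2.
Check: 1/4 + 1/4 + 1/2 = 1.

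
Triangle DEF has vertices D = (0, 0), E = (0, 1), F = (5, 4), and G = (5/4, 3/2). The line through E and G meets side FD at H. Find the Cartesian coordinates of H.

(5/2, 2)

Barycentric coordinates of G with respect to DEF: (1/4, 1/2, 1/4).
On side FD the E-coordinate is zero; dropping G's E-weight 1/2 and renormalizing the remaining 1/4 : 1/4 gives weights 1/2, 1/2 on F, D.
H = (1/2)·(5, 4) + (1/2)·(0, 0) = (5/2, 2).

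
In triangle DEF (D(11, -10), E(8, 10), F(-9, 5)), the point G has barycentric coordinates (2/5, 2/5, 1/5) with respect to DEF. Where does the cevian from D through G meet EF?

Line DG meets EF where the D-coordinate vanishes; zeroing G's D-weight and renormalizing leaves E, F-weights 2/5 : 1/5 → (2/3, 1/3).
So H = (2/3)·E + (1/3)·F = (7/3, 25/3).

(7/3, 25/3)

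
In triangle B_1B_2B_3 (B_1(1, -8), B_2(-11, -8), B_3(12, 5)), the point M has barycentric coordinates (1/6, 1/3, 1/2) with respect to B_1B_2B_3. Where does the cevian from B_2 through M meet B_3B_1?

(37/4, 7/4)

Line B_2M meets B_3B_1 where the B_2-coordinate vanishes; zeroing M's B_2-weight and renormalizing leaves B_3, B_1-weights 1/2 : 1/6 → (3/4, 1/4).
So N = (3/4)·B_3 + (1/4)·B_1 = (37/4, 7/4).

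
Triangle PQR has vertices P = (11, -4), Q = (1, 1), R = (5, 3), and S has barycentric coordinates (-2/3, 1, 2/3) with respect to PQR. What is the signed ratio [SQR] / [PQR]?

The signed ratio [SQR]/[PQR] equals the barycentric coordinate of S at vertex P, which is -2/3.

-2/3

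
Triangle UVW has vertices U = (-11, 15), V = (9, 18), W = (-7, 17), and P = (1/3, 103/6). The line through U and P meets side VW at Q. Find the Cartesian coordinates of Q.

Barycentric coordinates of P with respect to UVW: (1/6, 1/2, 1/3).
On side VW the U-coordinate is zero; dropping P's U-weight 1/6 and renormalizing the remaining 1/2 : 1/3 gives weights 3/5, 2/5 on V, W.
Q = (3/5)·(9, 18) + (2/5)·(-7, 17) = (13/5, 88/5).

(13/5, 88/5)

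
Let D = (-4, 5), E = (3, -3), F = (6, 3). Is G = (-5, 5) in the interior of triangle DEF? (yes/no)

no

Barycentric coordinates of G: (12/11, 1/33, -4/33).
The three coordinates are positive, positive, negative; a point is interior exactly when all three are positive.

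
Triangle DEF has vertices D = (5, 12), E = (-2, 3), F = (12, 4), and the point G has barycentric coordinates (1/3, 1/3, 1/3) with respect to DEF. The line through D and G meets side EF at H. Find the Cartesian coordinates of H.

(5, 7/2)

Line DG meets EF where the D-coordinate vanishes; zeroing G's D-weight and renormalizing leaves E, F-weights 1/3 : 1/3 → (1/2, 1/2).
So H = (1/2)·E + (1/2)·F = (5, 7/2).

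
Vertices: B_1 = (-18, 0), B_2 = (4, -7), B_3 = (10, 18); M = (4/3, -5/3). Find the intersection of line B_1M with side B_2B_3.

Barycentric coordinates of M with respect to B_1B_2B_3: (1/6, 2/3, 1/6).
On side B_2B_3 the B_1-coordinate is zero; dropping M's B_1-weight 1/6 and renormalizing the remaining 2/3 : 1/6 gives weights 4/5, 1/5 on B_2, B_3.
N = (4/5)·(4, -7) + (1/5)·(10, 18) = (26/5, -2).

(26/5, -2)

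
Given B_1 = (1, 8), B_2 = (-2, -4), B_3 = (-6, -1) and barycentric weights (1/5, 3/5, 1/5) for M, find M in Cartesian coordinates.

(-11/5, -1)

M = (1/5)·B_1 + (3/5)·B_2 + (1/5)·B_3.
x-coordinate: (1/5)·1 + (3/5)·(-2) + (1/5)·(-6) = -11/5.
y-coordinate: (1/5)·8 + (3/5)·(-4) + (1/5)·(-1) = -1.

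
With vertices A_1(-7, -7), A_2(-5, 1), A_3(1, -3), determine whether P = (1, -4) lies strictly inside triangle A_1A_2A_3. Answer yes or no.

no

Barycentric coordinates of P: (3/28, -1/7, 29/28).
The three coordinates are positive, negative, positive; a point is interior exactly when all three are positive.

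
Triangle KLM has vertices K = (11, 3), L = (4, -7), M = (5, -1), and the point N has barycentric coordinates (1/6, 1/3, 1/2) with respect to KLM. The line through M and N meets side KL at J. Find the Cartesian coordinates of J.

(19/3, -11/3)

Line MN meets KL where the M-coordinate vanishes; zeroing N's M-weight and renormalizing leaves K, L-weights 1/6 : 1/3 → (1/3, 2/3).
So J = (1/3)·K + (2/3)·L = (19/3, -11/3).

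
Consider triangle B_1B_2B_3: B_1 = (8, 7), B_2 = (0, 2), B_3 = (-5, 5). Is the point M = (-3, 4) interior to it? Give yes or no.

Barycentric coordinates of M: (1/49, 17/49, 31/49).
The three coordinates are positive, positive, positive; a point is interior exactly when all three are positive.

yes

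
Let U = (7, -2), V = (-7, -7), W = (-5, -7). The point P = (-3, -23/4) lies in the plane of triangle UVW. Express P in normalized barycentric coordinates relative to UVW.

Signed area of the reference triangle: [UVW] = ½·(7·(-7−(-7)) + (-7)·(-7−(-2)) + (-5)·(-2−(-7))) = ½·(0 + 35 − 25) = 5.
[PVW] = ½·((-3)·(-7−(-7)) + (-7)·(-7−(-23/4)) + (-5)·(-23/4−(-7))) = ½·(0 + 35/4 − 25/4) = 5/4, so the U-coordinate is (5/4)/5 = 1/4.
[UPW] = ½·(7·(-23/4−(-7)) + (-3)·(-7−(-2)) + (-5)·(-2−(-23/4))) = ½·(35/4 + 15 − 75/4) = 5/2, so the V-coordinate is 1/2.
[UVP] = ½·(7·(-7−(-23/4)) + (-7)·(-23/4−(-2)) + (-3)·(-2−(-7))) = ½·(-35/4 + 105/4 − 15) = 5/4, so the W-coordinate is 1/4.

(1/4, 1/2, 1/4)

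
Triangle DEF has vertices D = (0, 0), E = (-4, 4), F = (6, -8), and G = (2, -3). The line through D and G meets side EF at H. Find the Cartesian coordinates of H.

Barycentric coordinates of G with respect to DEF: (1/4, 1/4, 1/2).
On side EF the D-coordinate is zero; dropping G's D-weight 1/4 and renormalizing the remaining 1/4 : 1/2 gives weights 1/3, 2/3 on E, F.
H = (1/3)·(-4, 4) + (2/3)·(6, -8) = (8/3, -4).

(8/3, -4)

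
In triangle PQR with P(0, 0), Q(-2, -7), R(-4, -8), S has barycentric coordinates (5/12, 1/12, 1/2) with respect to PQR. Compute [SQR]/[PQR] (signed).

The signed ratio [SQR]/[PQR] equals the barycentric coordinate of S at vertex P, which is 5/12.

5/12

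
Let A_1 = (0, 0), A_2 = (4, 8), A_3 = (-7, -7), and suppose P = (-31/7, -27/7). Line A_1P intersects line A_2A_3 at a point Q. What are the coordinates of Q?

Barycentric coordinates of P with respect to A_1A_2A_3: (1/7, 1/7, 5/7).
On side A_2A_3 the A_1-coordinate is zero; dropping P's A_1-weight 1/7 and renormalizing the remaining 1/7 : 5/7 gives weights 1/6, 5/6 on A_2, A_3.
Q = (1/6)·(4, 8) + (5/6)·(-7, -7) = (-31/6, -9/2).

(-31/6, -9/2)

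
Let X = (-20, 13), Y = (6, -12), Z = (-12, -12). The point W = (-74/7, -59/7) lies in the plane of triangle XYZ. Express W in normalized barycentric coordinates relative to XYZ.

Signed area of the reference triangle: [XYZ] = ½·((-20)·(-12−(-12)) + 6·(-12−13) + (-12)·(13−(-12))) = ½·(0 − 150 − 300) = -225.
[WYZ] = ½·((-74/7)·(-12−(-12)) + 6·(-12−(-59/7)) + (-12)·(-59/7−(-12))) = ½·(0 − 150/7 − 300/7) = -225/7, so the X-coordinate is (-225/7)/(-225) = 1/7.
[XWZ] = ½·((-20)·(-59/7−(-12)) + (-74/7)·(-12−13) + (-12)·(13−(-59/7))) = ½·(-500/7 + 1850/7 − 1800/7) = -225/7, so the Y-coordinate is 1/7.
[XYW] = ½·((-20)·(-12−(-59/7)) + 6·(-59/7−13) + (-74/7)·(13−(-12))) = ½·(500/7 − 900/7 − 1850/7) = -1125/7, so the Z-coordinate is 5/7.
Check: 1/7 + 1/7 + 5/7 = 1.

(1/7, 1/7, 5/7)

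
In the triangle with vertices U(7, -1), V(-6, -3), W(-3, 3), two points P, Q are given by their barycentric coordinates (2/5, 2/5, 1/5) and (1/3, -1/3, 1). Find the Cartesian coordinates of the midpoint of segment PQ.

(17/30, 4/3)

Barycentric coordinates of the midpoint are the average: (11/30, 1/30, 3/5).
Converting: (11/30)·U + (1/30)·V + (3/5)·W = (17/30, 4/3).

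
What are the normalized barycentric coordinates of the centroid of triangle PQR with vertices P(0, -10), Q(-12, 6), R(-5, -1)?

(1/3, 1/3, 1/3)

The centroid is the average of the vertices, so each weight is 1/3.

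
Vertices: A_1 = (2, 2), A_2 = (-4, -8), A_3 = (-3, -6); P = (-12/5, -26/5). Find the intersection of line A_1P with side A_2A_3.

Barycentric coordinates of P with respect to A_1A_2A_3: (1/5, 2/5, 2/5).
On side A_2A_3 the A_1-coordinate is zero; dropping P's A_1-weight 1/5 and renormalizing the remaining 2/5 : 2/5 gives weights 1/2, 1/2 on A_2, A_3.
Q = (1/2)·(-4, -8) + (1/2)·(-3, -6) = (-7/2, -7).

(-7/2, -7)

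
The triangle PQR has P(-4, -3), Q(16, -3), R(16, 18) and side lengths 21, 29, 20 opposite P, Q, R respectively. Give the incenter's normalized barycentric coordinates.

The incenter has barycentric coordinates proportional to the opposite side lengths: (21 : 29 : 20).
Normalizing by 21+29+20 = 70 gives (3/10, 29/70, 2/7).

(3/10, 29/70, 2/7)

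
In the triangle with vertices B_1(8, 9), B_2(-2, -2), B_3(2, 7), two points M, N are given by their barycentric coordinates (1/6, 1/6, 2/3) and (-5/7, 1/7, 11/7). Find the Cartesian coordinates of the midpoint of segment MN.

Barycentric coordinates of the midpoint are the average: (-23/84, 13/84, 47/42).
Converting: (-23/84)·B_1 + (13/84)·B_2 + (47/42)·B_3 = (-11/42, 425/84).

(-11/42, 425/84)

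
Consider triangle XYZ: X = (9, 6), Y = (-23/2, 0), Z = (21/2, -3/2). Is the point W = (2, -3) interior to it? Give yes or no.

Barycentric coordinates of W: (-61/217, 88/217, 190/217).
The three coordinates are negative, positive, positive; a point is interior exactly when all three are positive.

no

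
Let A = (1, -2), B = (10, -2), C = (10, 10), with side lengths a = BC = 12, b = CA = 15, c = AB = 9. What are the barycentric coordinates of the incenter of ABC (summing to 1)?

(1/3, 5/12, 1/4)

The incenter has barycentric coordinates proportional to the opposite side lengths: (12 : 15 : 9).
Normalizing by 12+15+9 = 36 gives (1/3, 5/12, 1/4).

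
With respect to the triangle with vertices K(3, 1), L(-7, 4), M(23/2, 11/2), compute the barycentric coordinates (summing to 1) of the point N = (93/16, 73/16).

Signed area of the reference triangle: [KLM] = ½·(3·(4−(11/2)) + (-7)·(11/2−1) + (23/2)·(1−4)) = ½·(-9/2 − 63/2 − 69/2) = -141/4.
[NLM] = ½·((93/16)·(4−(11/2)) + (-7)·(11/2−(73/16)) + (23/2)·(73/16−4)) = ½·(-279/32 − 105/16 + 207/32) = -141/32, so the K-coordinate is (-141/32)/(-141/4) = 1/8.
[KNM] = ½·(3·(73/16−(11/2)) + (93/16)·(11/2−1) + (23/2)·(1−(73/16))) = ½·(-45/16 + 837/32 − 1311/32) = -141/16, so the L-coordinate is 1/4.
[KLN] = ½·(3·(4−(73/16)) + (-7)·(73/16−1) + (93/16)·(1−4)) = ½·(-27/16 − 399/16 − 279/16) = -705/32, so the M-coordinate is 5/8.

(1/8, 1/4, 5/8)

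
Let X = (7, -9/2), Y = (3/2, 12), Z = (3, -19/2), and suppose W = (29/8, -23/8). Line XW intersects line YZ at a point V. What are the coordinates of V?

(5/2, -7/3)

Barycentric coordinates of W with respect to XYZ: (1/4, 1/4, 1/2).
On side YZ the X-coordinate is zero; dropping W's X-weight 1/4 and renormalizing the remaining 1/4 : 1/2 gives weights 1/3, 2/3 on Y, Z.
V = (1/3)·(3/2, 12) + (2/3)·(3, -19/2) = (5/2, -7/3).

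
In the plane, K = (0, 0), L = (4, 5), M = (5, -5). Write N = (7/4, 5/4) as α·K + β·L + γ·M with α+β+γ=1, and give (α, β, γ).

Signed area of the reference triangle: [KLM] = ½·(0·(5−(-5)) + 4·(-5−0) + 5·(0−5)) = ½·(0 − 20 − 25) = -45/2.
[NLM] = ½·((7/4)·(5−(-5)) + 4·(-5−(5/4)) + 5·(5/4−5)) = ½·(35/2 − 25 − 75/4) = -105/8, so the K-coordinate is (-105/8)/(-45/2) = 7/12.
[KNM] = ½·(0·(5/4−(-5)) + (7/4)·(-5−0) + 5·(0−(5/4))) = ½·(0 − 35/4 − 25/4) = -15/2, so the L-coordinate is 1/3.
[KLN] = ½·(0·(5−(5/4)) + 4·(5/4−0) + (7/4)·(0−5)) = ½·(0 + 5 − 35/4) = -15/8, so the M-coordinate is 1/12.

(7/12, 1/3, 1/12)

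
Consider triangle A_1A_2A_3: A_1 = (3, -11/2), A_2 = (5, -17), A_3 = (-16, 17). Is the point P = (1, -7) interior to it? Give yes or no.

yes

Barycentric coordinates of P: (148/347, 147/347, 52/347).
The three coordinates are positive, positive, positive; a point is interior exactly when all three are positive.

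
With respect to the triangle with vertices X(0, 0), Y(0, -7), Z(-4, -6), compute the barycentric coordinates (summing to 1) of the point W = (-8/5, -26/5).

Signed area of the reference triangle: [XYZ] = ½·(0·(-7−(-6)) + 0·(-6−0) + (-4)·(0−(-7))) = ½·(0 + 0 − 28) = -14.
[WYZ] = ½·((-8/5)·(-7−(-6)) + 0·(-6−(-26/5)) + (-4)·(-26/5−(-7))) = ½·(8/5 + 0 − 36/5) = -14/5, so the X-coordinate is (-14/5)/(-14) = 1/5.
[XWZ] = ½·(0·(-26/5−(-6)) + (-8/5)·(-6−0) + (-4)·(0−(-26/5))) = ½·(0 + 48/5 − 104/5) = -28/5, so the Y-coordinate is 2/5.
[XYW] = ½·(0·(-7−(-26/5)) + 0·(-26/5−0) + (-8/5)·(0−(-7))) = ½·(0 + 0 − 56/5) = -28/5, so the Z-coordinate is 2/5.

(1/5, 2/5, 2/5)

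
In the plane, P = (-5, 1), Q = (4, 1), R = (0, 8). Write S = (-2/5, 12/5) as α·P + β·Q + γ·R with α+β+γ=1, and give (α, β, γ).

Signed area of the reference triangle: [PQR] = ½·((-5)·(1−8) + 4·(8−1) + 0·(1−1)) = ½·(35 + 28 + 0) = 63/2.
[SQR] = ½·((-2/5)·(1−8) + 4·(8−(12/5)) + 0·(12/5−1)) = ½·(14/5 + 112/5 + 0) = 63/5, so the P-coordinate is (63/5)/(63/2) = 2/5.
[PSR] = ½·((-5)·(12/5−8) + (-2/5)·(8−1) + 0·(1−(12/5))) = ½·(28 − 14/5 + 0) = 63/5, so the Q-coordinate is 2/5.
[PQS] = ½·((-5)·(1−(12/5)) + 4·(12/5−1) + (-2/5)·(1−1)) = ½·(7 + 28/5 + 0) = 63/10, so the R-coordinate is 1/5.

(2/5, 2/5, 1/5)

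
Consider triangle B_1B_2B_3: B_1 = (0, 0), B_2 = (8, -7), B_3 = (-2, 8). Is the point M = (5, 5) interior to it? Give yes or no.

Barycentric coordinates of M: (-3/2, 1, 3/2).
The three coordinates are negative, positive, positive; a point is interior exactly when all three are positive.

no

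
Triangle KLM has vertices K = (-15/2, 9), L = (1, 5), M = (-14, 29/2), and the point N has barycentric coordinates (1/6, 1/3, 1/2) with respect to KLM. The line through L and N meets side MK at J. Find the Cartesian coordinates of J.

(-99/8, 105/8)

Line LN meets MK where the L-coordinate vanishes; zeroing N's L-weight and renormalizing leaves M, K-weights 1/2 : 1/6 → (3/4, 1/4).
So J = (3/4)·M + (1/4)·K = (-99/8, 105/8).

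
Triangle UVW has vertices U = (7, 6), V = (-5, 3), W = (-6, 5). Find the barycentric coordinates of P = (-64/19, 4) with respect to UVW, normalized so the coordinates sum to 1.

Signed area of the reference triangle: [UVW] = ½·(7·(3−5) + (-5)·(5−6) + (-6)·(6−3)) = ½·(-14 + 5 − 18) = -27/2.
[PVW] = ½·((-64/19)·(3−5) + (-5)·(5−4) + (-6)·(4−3)) = ½·(128/19 − 5 − 6) = -81/38, so the U-coordinate is (-81/38)/(-27/2) = 3/19.
[UPW] = ½·(7·(4−5) + (-64/19)·(5−6) + (-6)·(6−4)) = ½·(-7 + 64/19 − 12) = -297/38, so the V-coordinate is 11/19.
[UVP] = ½·(7·(3−4) + (-5)·(4−6) + (-64/19)·(6−3)) = ½·(-7 + 10 − 192/19) = -135/38, so the W-coordinate is 5/19.

(3/19, 11/19, 5/19)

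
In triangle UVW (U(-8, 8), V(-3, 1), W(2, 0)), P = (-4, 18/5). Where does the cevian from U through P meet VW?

Barycentric coordinates of P with respect to UVW: (2/5, 2/5, 1/5).
On side VW the U-coordinate is zero; dropping P's U-weight 2/5 and renormalizing the remaining 2/5 : 1/5 gives weights 2/3, 1/3 on V, W.
Q = (2/3)·(-3, 1) + (1/3)·(2, 0) = (-4/3, 2/3).

(-4/3, 2/3)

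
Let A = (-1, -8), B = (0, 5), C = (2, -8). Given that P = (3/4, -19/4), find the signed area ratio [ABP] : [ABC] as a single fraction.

[ABC] = ½·((-1)·(5−(-8)) + 0·(-8−(-8)) + 2·(-8−5)) = ½·(-13 + 0 − 26) = -39/2.
[ABP] = ½·((-1)·(5−(-19/4)) + 0·(-19/4−(-8)) + (3/4)·(-8−5)) = ½·(-39/4 + 0 − 39/4) = -39/4, so the ratio is (-39/4)/(-39/2) = 1/2.

1/2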